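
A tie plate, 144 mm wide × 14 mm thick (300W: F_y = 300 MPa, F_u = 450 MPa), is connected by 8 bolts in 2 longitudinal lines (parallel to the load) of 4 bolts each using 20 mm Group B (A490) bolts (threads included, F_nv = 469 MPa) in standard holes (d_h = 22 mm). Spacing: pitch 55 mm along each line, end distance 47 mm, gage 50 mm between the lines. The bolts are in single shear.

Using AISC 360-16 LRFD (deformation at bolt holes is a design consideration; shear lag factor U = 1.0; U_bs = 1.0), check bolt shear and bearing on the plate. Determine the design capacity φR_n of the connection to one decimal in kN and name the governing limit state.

Bolt shear: A_b = π(20)²/4 = 314.16 mm². φR_n = 0.75 × 469 × 314.16 × 8 × 1 = 884.0 kN.
Bearing (14 mm plate, F_u = 450 MPa): end bolts L_c = 47 − 22/2 = 36, R_n = min(1.2×36×14×450, 2.4×20×14×450) = 272.16 kN/bolt; interior L_c = 55 − 22 = 33, R_n = 249.48 kN/bolt. φR_n = 0.75 × (2×272.16 + 6×249.48) = 1530.9 kN.
Governing: min(884.0, 1530.9) = 884.0 kN → bolt shear.

884.0 kN (bolt shear governs)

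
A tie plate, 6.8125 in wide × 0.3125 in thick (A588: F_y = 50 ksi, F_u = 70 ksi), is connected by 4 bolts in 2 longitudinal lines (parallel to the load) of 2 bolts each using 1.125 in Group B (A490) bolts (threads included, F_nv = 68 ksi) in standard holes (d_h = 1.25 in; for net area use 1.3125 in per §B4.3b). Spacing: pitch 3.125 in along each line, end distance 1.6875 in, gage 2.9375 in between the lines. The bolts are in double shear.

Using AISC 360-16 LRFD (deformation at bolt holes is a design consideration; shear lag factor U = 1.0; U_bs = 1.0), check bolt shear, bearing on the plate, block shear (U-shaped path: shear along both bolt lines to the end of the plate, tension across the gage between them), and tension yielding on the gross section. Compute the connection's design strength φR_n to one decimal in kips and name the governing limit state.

Bolt shear: A_b = π(1.125)²/4 = 0.99402 in². φR_n = 0.75 × 68 × 0.99402 × 4 × 2 = 405.6 kips.
Bearing (0.3125 in plate, F_u = 70 ksi): end bolts L_c = 1.6875 − 1.25/2 = 1.0625, R_n = min(1.2×1.0625×0.3125×70, 2.4×1.125×0.3125×70) = 27.891 kips/bolt; interior L_c = 3.125 − 1.25 = 1.875, R_n = 49.219 kips/bolt. φR_n = 0.75 × (2×27.891 + 2×49.219) = 115.7 kips.
Block shear: shear path 2×[1.6875+1×3.125] = 2×4.8125 in, A_gv = 3.0078, A_nv = 2×(4.8125 − 1.5×1.3125)×0.3125 = 1.7773 in²; tension across gage: (2.9375 − 1×1.3125)×0.3125 = 0.50781 in². R_n = min(0.6×70×1.7773, 0.6×50×3.0078) + 1.0×70×0.50781 = min(74.647, 90.234) + 35.547 = 110.19 kips. φR_n = 0.75 × 110.19 = 82.6 kips.
Tension yield (gross): A_g = 6.8125×0.3125 = 2.1289 in². φR_n = 0.90 × 50 × 2.1289 = 95.8 kips.
Governing: min(405.6, 115.7, 82.6, 95.8) = 82.6 kips → block shear.

82.6 kips (block shear governs)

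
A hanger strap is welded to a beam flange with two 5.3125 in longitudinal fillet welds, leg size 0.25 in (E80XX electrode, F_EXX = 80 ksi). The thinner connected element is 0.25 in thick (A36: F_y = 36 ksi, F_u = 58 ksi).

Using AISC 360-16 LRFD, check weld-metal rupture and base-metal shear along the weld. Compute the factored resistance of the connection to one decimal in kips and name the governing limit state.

Weld metal: throat = 0.707×0.25 = 0.17675 in, L = 2×5.3125 = 10.625 in. φR_n = 0.75 × 0.6 × 80 × 0.17675 × 10.625 = 67.6 kips.
Base metal shear (0.25 in plate): yield φR_n = 1.0×0.6×36×0.25×10.625 = 57.4 kips; rupture φR_n = 0.75×0.6×58×0.25×10.625 = 69.3 kips; take 57.4 kips (yield).
Governing: min(67.6, 57.4) = 57.4 kips → base-metal shear.

57.4 kips (base-metal shear governs)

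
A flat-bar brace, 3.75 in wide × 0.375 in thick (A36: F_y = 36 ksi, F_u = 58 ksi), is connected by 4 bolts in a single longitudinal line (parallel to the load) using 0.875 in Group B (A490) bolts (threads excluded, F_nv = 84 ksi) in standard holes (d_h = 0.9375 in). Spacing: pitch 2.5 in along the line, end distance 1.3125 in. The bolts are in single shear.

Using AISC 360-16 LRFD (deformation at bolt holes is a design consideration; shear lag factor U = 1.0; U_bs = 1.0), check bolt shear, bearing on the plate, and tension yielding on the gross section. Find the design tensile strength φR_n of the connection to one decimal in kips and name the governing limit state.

45.6 kips (gross-section yield governs)

Bolt shear: A_b = π(0.875)²/4 = 0.60132 in². φR_n = 0.75 × 84 × 0.60132 × 4 × 1 = 151.5 kips.
Bearing (0.375 in plate, F_u = 58 ksi): end bolts L_c = 1.3125 − 0.9375/2 = 0.84375, R_n = min(1.2×0.84375×0.375×58, 2.4×0.875×0.375×58) = 22.022 kips/bolt; interior L_c = 2.5 − 0.9375 = 1.5625, R_n = 40.781 kips/bolt. φR_n = 0.75 × (1×22.022 + 3×40.781) = 108.3 kips.
Tension yield (gross): A_g = 3.75×0.375 = 1.4063 in². φR_n = 0.90 × 36 × 1.4063 = 45.6 kips.
Governing: min(151.5, 108.3, 45.6) = 45.6 kips → gross-section yield.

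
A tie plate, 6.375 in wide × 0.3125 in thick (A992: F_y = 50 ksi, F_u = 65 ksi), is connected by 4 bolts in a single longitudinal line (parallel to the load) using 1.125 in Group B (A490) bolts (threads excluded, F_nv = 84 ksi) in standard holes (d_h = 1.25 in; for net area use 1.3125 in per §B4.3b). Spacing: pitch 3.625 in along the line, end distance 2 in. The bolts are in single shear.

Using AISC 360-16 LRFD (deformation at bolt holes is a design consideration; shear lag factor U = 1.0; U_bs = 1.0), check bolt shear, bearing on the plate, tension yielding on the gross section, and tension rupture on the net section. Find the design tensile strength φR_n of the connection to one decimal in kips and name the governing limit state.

Bolt shear: A_b = π(1.125)²/4 = 0.99402 in². φR_n = 0.75 × 84 × 0.99402 × 4 × 1 = 250.5 kips.
Bearing (0.3125 in plate, F_u = 65 ksi): end bolts L_c = 2 − 1.25/2 = 1.375, R_n = min(1.2×1.375×0.3125×65, 2.4×1.125×0.3125×65) = 33.516 kips/bolt; interior L_c = 3.625 − 1.25 = 2.375, R_n = 54.844 kips/bolt. φR_n = 0.75 × (1×33.516 + 3×54.844) = 148.5 kips.
Tension yield (gross): A_g = 6.375×0.3125 = 1.9922 in². φR_n = 0.90 × 50 × 1.9922 = 89.6 kips.
Tension rupture (net): A_n = (6.375 − 1×1.3125)×0.3125 = 1.582 in² (U = 1.0, A_e = A_n). φR_n = 0.75 × 65 × 1.582 = 77.1 kips.
Governing: min(250.5, 148.5, 89.6, 77.1) = 77.1 kips → net-section rupture.

77.1 kips (net-section rupture governs)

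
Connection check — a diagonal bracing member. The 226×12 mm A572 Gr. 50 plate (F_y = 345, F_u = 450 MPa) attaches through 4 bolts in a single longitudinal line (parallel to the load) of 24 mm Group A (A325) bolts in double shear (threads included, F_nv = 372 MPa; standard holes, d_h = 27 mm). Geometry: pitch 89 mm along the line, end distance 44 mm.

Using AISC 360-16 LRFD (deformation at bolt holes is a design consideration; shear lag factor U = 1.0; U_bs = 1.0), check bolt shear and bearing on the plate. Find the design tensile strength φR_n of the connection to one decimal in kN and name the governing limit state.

848.1 kN (bearing governs)

Bolt shear: A_b = π(24)²/4 = 452.39 mm². φR_n = 0.75 × 372 × 452.39 × 4 × 2 = 1009.7 kN.
Bearing (12 mm plate, F_u = 450 MPa): end bolts L_c = 44 − 27/2 = 30.5, R_n = min(1.2×30.5×12×450, 2.4×24×12×450) = 197.64 kN/bolt; interior L_c = 89 − 27 = 62, R_n = 311.04 kN/bolt. φR_n = 0.75 × (1×197.64 + 3×311.04) = 848.1 kN.
Governing: min(1009.7, 848.1) = 848.1 kN → bearing.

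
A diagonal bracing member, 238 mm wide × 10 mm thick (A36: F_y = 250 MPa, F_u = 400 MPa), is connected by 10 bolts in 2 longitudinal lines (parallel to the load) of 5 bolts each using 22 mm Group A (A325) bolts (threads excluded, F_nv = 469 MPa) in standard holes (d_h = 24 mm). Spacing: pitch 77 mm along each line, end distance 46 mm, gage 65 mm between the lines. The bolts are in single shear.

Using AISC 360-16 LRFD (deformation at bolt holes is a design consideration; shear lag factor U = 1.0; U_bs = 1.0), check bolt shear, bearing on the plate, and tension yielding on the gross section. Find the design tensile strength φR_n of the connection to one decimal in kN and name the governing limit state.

Bolt shear: A_b = π(22)²/4 = 380.13 mm². φR_n = 0.75 × 469 × 380.13 × 10 × 1 = 1337.1 kN.
Bearing (10 mm plate, F_u = 400 MPa): end bolts L_c = 46 − 24/2 = 34, R_n = min(1.2×34×10×400, 2.4×22×10×400) = 163.2 kN/bolt; interior L_c = 77 − 24 = 53, R_n = 211.2 kN/bolt. φR_n = 0.75 × (2×163.2 + 8×211.2) = 1512.0 kN.
Tension yield (gross): A_g = 238×10 = 2380 mm². φR_n = 0.90 × 250 × 2380 = 535.5 kN.
Governing: min(1337.1, 1512.0, 535.5) = 535.5 kN → gross-section yield.

535.5 kN (gross-section yield governs)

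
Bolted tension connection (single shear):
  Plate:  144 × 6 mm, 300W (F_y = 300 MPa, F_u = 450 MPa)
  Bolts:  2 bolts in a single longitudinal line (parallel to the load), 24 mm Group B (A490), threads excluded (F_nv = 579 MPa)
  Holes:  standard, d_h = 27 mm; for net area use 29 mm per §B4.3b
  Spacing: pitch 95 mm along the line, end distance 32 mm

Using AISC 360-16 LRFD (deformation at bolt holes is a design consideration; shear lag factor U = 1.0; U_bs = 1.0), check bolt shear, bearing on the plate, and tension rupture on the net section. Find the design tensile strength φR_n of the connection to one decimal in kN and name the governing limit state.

161.6 kN (bearing governs)

Bolt shear: A_b = π(24)²/4 = 452.39 mm². φR_n = 0.75 × 579 × 452.39 × 2 × 1 = 392.9 kN.
Bearing (6 mm plate, F_u = 450 MPa): end bolts L_c = 32 − 27/2 = 18.5, R_n = min(1.2×18.5×6×450, 2.4×24×6×450) = 59.94 kN/bolt; interior L_c = 95 − 27 = 68, R_n = 155.52 kN/bolt. φR_n = 0.75 × (1×59.94 + 1×155.52) = 161.6 kN.
Tension rupture (net): A_n = (144 − 1×29)×6 = 690 mm² (U = 1.0, A_e = A_n). φR_n = 0.75 × 450 × 690 = 232.9 kN.
Governing: min(392.9, 161.6, 232.9) = 161.6 kN → bearing.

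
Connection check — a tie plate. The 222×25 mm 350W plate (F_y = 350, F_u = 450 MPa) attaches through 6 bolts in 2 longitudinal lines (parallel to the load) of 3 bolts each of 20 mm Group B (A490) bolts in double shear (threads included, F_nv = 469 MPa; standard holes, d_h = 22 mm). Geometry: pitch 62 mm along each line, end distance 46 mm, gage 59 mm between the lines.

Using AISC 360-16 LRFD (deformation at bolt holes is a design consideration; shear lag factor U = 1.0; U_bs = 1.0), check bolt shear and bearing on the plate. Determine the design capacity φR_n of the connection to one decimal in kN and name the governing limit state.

Bolt shear: A_b = π(20)²/4 = 314.16 mm². φR_n = 0.75 × 469 × 314.16 × 6 × 2 = 1326.1 kN.
Bearing (25 mm plate, F_u = 450 MPa): end bolts L_c = 46 − 22/2 = 35, R_n = min(1.2×35×25×450, 2.4×20×25×450) = 472.5 kN/bolt; interior L_c = 62 − 22 = 40, R_n = 540 kN/bolt. φR_n = 0.75 × (2×472.5 + 4×540) = 2328.8 kN.
Governing: min(1326.1, 2328.8) = 1326.1 kN → bolt shear.

1326.1 kN (bolt shear governs)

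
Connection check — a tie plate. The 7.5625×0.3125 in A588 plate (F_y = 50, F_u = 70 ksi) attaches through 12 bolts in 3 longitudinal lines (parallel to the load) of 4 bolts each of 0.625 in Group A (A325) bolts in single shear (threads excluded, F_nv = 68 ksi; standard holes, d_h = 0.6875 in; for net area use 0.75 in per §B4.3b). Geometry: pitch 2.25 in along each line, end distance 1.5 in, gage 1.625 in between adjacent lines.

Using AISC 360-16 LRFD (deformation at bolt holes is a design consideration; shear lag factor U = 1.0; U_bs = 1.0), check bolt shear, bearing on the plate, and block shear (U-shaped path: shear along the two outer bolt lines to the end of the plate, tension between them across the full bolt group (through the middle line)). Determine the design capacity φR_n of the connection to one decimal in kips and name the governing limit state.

139.5 kips (block shear governs)

Bolt shear: A_b = π(0.625)²/4 = 0.3068 in². φR_n = 0.75 × 68 × 0.3068 × 12 × 1 = 187.8 kips.
Bearing (0.3125 in plate, F_u = 70 ksi): end bolts L_c = 1.5 − 0.6875/2 = 1.15625, R_n = min(1.2×1.15625×0.3125×70, 2.4×0.625×0.3125×70) = 30.352 kips/bolt; interior L_c = 2.25 − 0.6875 = 1.5625, R_n = 32.813 kips/bolt. φR_n = 0.75 × (3×30.352 + 9×32.813) = 289.8 kips.
Block shear: shear path 2×[1.5+3×2.25] = 2×8.25 in, A_gv = 5.1563, A_nv = 2×(8.25 − 3.5×0.75)×0.3125 = 3.5156 in²; tension across gage: (3.25 − 2×0.75)×0.3125 = 0.54688 in². R_n = min(0.6×70×3.5156, 0.6×50×5.1563) + 1.0×70×0.54688 = min(147.66, 154.69) + 38.282 = 185.94 kips. φR_n = 0.75 × 185.94 = 139.5 kips.
Governing: min(187.8, 289.8, 139.5) = 139.5 kips → block shear.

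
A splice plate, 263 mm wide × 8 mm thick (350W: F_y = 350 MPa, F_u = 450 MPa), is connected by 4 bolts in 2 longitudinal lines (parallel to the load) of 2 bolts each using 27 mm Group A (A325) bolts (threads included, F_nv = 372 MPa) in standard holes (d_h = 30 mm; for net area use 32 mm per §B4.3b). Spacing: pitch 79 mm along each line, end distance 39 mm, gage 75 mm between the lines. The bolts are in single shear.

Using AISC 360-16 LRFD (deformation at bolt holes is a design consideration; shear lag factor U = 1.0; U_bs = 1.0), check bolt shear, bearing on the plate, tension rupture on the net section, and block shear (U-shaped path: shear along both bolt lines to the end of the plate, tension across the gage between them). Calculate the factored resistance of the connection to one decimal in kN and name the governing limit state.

342.9 kN (block shear governs)

Bolt shear: A_b = π(27)²/4 = 572.56 mm². φR_n = 0.75 × 372 × 572.56 × 4 × 1 = 639.0 kN.
Bearing (8 mm plate, F_u = 450 MPa): end bolts L_c = 39 − 30/2 = 24, R_n = min(1.2×24×8×450, 2.4×27×8×450) = 103.68 kN/bolt; interior L_c = 79 − 30 = 49, R_n = 211.68 kN/bolt. φR_n = 0.75 × (2×103.68 + 2×211.68) = 473.0 kN.
Tension rupture (net): A_n = (263 − 2×32)×8 = 1592 mm² (U = 1.0, A_e = A_n). φR_n = 0.75 × 450 × 1592 = 537.3 kN.
Block shear: shear path 2×[39+1×79] = 2×118 mm, A_gv = 1888, A_nv = 2×(118 − 1.5×32)×8 = 1120 mm²; tension across gage: (75 − 1×32)×8 = 344 mm². R_n = min(0.6×450×1120, 0.6×350×1888) + 1.0×450×344 = min(302.4, 396.48) + 154.8 = 457.2 kN. φR_n = 0.75 × 457.2 = 342.9 kN.
Governing: min(639.0, 473.0, 537.3, 342.9) = 342.9 kN → block shear.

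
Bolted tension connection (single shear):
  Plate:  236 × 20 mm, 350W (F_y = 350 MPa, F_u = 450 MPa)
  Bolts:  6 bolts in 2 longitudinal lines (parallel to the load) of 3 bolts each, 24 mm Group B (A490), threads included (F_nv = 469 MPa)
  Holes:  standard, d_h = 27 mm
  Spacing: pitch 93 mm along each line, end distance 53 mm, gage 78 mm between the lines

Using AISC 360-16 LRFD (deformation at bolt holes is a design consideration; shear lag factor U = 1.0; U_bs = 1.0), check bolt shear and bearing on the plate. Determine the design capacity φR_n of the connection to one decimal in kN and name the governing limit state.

Bolt shear: A_b = π(24)²/4 = 452.39 mm². φR_n = 0.75 × 469 × 452.39 × 6 × 1 = 954.8 kN.
Bearing (20 mm plate, F_u = 450 MPa): end bolts L_c = 53 − 27/2 = 39.5, R_n = min(1.2×39.5×20×450, 2.4×24×20×450) = 426.6 kN/bolt; interior L_c = 93 − 27 = 66, R_n = 518.4 kN/bolt. φR_n = 0.75 × (2×426.6 + 4×518.4) = 2195.1 kN.
Governing: min(954.8, 2195.1) = 954.8 kN → bolt shear.

954.8 kN (bolt shear governs)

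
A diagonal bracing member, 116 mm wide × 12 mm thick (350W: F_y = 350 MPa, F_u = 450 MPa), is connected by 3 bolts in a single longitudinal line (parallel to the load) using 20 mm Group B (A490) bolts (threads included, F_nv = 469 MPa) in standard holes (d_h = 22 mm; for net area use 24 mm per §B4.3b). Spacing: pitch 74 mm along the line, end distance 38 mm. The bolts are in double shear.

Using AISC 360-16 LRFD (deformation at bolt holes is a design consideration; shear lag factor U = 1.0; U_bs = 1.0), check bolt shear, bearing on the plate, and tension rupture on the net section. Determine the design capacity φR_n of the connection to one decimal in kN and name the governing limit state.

372.6 kN (net-section rupture governs)

Bolt shear: A_b = π(20)²/4 = 314.16 mm². φR_n = 0.75 × 469 × 314.16 × 3 × 2 = 663.0 kN.
Bearing (12 mm plate, F_u = 450 MPa): end bolts L_c = 38 − 22/2 = 27, R_n = min(1.2×27×12×450, 2.4×20×12×450) = 174.96 kN/bolt; interior L_c = 74 − 22 = 52, R_n = 259.2 kN/bolt. φR_n = 0.75 × (1×174.96 + 2×259.2) = 520.0 kN.
Tension rupture (net): A_n = (116 − 1×24)×12 = 1104 mm² (U = 1.0, A_e = A_n). φR_n = 0.75 × 450 × 1104 = 372.6 kN.
Governing: min(663.0, 520.0, 372.6) = 372.6 kN → net-section rupture.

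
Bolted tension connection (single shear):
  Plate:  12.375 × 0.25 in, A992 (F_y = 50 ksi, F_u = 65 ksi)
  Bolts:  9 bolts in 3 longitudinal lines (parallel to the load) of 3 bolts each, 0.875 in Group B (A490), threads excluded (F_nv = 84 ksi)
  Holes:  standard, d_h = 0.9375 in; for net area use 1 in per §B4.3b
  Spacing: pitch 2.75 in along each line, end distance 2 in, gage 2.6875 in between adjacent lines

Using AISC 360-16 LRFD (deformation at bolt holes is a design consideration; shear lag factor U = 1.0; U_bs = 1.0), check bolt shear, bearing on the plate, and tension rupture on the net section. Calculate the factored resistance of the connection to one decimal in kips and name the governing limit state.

114.3 kips (net-section rupture governs)

Bolt shear: A_b = π(0.875)²/4 = 0.60132 in². φR_n = 0.75 × 84 × 0.60132 × 9 × 1 = 340.9 kips.
Bearing (0.25 in plate, F_u = 65 ksi): end bolts L_c = 2 − 0.9375/2 = 1.53125, R_n = min(1.2×1.53125×0.25×65, 2.4×0.875×0.25×65) = 29.859 kips/bolt; interior L_c = 2.75 − 0.9375 = 1.8125, R_n = 34.125 kips/bolt. φR_n = 0.75 × (3×29.859 + 6×34.125) = 220.7 kips.
Tension rupture (net): A_n = (12.375 − 3×1)×0.25 = 2.3438 in² (U = 1.0, A_e = A_n). φR_n = 0.75 × 65 × 2.3438 = 114.3 kips.
Governing: min(340.9, 220.7, 114.3) = 114.3 kips → net-section rupture.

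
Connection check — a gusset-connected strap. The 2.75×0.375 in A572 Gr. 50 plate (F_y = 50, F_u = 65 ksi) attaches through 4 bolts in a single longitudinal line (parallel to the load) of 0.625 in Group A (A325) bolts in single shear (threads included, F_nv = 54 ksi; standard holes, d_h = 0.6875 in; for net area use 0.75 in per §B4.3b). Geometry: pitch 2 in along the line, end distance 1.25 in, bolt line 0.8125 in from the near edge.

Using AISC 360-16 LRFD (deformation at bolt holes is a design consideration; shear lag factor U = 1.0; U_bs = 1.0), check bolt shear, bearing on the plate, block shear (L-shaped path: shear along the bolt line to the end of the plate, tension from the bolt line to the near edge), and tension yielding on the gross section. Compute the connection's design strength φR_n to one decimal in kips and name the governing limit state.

46.4 kips (gross-section yield governs)

Bolt shear: A_b = π(0.625)²/4 = 0.3068 in². φR_n = 0.75 × 54 × 0.3068 × 4 × 1 = 49.7 kips.
Bearing (0.375 in plate, F_u = 65 ksi): end bolts L_c = 1.25 − 0.6875/2 = 0.90625, R_n = min(1.2×0.90625×0.375×65, 2.4×0.625×0.375×65) = 26.508 kips/bolt; interior L_c = 2 − 0.6875 = 1.3125, R_n = 36.563 kips/bolt. φR_n = 0.75 × (1×26.508 + 3×36.563) = 102.1 kips.
Block shear: shear path 1×[1.25+3×2] = 1×7.25 in, A_gv = 2.7188, A_nv = 1×(7.25 − 3.5×0.75)×0.375 = 1.7344 in²; tension to near edge: (0.8125 − 0.5×0.75)×0.375 = 0.16406 in². R_n = min(0.6×65×1.7344, 0.6×50×2.7188) + 1.0×65×0.16406 = min(67.642, 81.564) + 10.664 = 78.306 kips. φR_n = 0.75 × 78.306 = 58.7 kips.
Tension yield (gross): A_g = 2.75×0.375 = 1.0313 in². φR_n = 0.90 × 50 × 1.0313 = 46.4 kips.
Governing: min(49.7, 102.1, 58.7, 46.4) = 46.4 kips → gross-section yield.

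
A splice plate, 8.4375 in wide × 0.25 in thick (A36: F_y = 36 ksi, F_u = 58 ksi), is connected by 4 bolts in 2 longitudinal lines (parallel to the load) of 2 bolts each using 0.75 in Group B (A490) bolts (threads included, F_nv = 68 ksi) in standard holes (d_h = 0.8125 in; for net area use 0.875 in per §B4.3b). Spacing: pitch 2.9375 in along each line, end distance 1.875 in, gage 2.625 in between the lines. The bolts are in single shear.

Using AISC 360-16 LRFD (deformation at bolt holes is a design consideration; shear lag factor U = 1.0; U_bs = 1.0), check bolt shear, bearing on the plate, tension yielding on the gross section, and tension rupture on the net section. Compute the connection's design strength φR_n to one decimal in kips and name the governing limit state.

Bolt shear: A_b = π(0.75)²/4 = 0.44179 in². φR_n = 0.75 × 68 × 0.44179 × 4 × 1 = 90.1 kips.
Bearing (0.25 in plate, F_u = 58 ksi): end bolts L_c = 1.875 − 0.8125/2 = 1.46875, R_n = min(1.2×1.46875×0.25×58, 2.4×0.75×0.25×58) = 25.556 kips/bolt; interior L_c = 2.9375 − 0.8125 = 2.125, R_n = 26.1 kips/bolt. φR_n = 0.75 × (2×25.556 + 2×26.1) = 77.5 kips.
Tension yield (gross): A_g = 8.4375×0.25 = 2.1094 in². φR_n = 0.90 × 36 × 2.1094 = 68.3 kips.
Tension rupture (net): A_n = (8.4375 − 2×0.875)×0.25 = 1.6719 in² (U = 1.0, A_e = A_n). φR_n = 0.75 × 58 × 1.6719 = 72.7 kips.
Governing: min(90.1, 77.5, 68.3, 72.7) = 68.3 kips → gross-section yield.

68.3 kips (gross-section yield governs)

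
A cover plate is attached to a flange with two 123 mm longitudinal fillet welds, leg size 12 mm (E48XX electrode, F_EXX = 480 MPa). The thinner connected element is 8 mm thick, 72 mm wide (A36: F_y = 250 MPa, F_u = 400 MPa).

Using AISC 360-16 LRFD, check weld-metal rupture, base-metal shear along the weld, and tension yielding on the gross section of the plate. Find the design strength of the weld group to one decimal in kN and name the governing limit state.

129.6 kN (gross-section yield governs)

Weld metal: throat = 0.707×12 = 8.484 mm, L = 2×123 = 246 mm. φR_n = 0.75 × 0.6 × 480 × 8.484 × 246 = 450.8 kN.
Base metal shear (8 mm plate): yield φR_n = 1.0×0.6×250×8×246 = 295.2 kN; rupture φR_n = 0.75×0.6×400×8×246 = 354.2 kN; take 295.2 kN (yield).
Tension yield (gross): A_g = 72×8 = 576 mm². φR_n = 0.90 × 250 × 576 = 129.6 kN.
Governing: min(450.8, 295.2, 129.6) = 129.6 kN → gross-section yield.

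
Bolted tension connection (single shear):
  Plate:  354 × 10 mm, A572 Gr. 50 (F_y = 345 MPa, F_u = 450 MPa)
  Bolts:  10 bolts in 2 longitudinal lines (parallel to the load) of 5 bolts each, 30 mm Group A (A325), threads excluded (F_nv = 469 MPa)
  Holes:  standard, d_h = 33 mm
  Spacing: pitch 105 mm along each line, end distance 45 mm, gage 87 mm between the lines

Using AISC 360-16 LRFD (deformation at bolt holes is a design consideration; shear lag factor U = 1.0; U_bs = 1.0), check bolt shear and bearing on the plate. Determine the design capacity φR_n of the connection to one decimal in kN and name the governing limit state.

2174.9 kN (bearing governs)

Bolt shear: A_b = π(30)²/4 = 706.86 mm². φR_n = 0.75 × 469 × 706.86 × 10 × 1 = 2486.4 kN.
Bearing (10 mm plate, F_u = 450 MPa): end bolts L_c = 45 − 33/2 = 28.5, R_n = min(1.2×28.5×10×450, 2.4×30×10×450) = 153.9 kN/bolt; interior L_c = 105 − 33 = 72, R_n = 324 kN/bolt. φR_n = 0.75 × (2×153.9 + 8×324) = 2174.9 kN.
Governing: min(2486.4, 2174.9) = 2174.9 kN → bearing.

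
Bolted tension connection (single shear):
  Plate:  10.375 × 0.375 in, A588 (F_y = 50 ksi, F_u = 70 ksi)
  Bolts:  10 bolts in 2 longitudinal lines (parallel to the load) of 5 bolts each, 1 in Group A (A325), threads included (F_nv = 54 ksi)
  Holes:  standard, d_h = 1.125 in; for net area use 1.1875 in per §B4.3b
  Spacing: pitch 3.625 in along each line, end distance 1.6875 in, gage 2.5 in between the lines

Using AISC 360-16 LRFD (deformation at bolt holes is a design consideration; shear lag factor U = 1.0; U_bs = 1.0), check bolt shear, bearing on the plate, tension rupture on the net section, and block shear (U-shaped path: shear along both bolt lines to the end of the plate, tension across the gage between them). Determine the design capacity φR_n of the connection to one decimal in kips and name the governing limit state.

Bolt shear: A_b = π(1)²/4 = 0.7854 in². φR_n = 0.75 × 54 × 0.7854 × 10 × 1 = 318.1 kips.
Bearing (0.375 in plate, F_u = 70 ksi): end bolts L_c = 1.6875 − 1.125/2 = 1.125, R_n = min(1.2×1.125×0.375×70, 2.4×1×0.375×70) = 35.438 kips/bolt; interior L_c = 3.625 − 1.125 = 2.5, R_n = 63 kips/bolt. φR_n = 0.75 × (2×35.438 + 8×63) = 431.2 kips.
Tension rupture (net): A_n = (10.375 − 2×1.1875)×0.375 = 3 in² (U = 1.0, A_e = A_n). φR_n = 0.75 × 70 × 3 = 157.5 kips.
Block shear: shear path 2×[1.6875+4×3.625] = 2×16.1875 in, A_gv = 12.141, A_nv = 2×(16.1875 − 4.5×1.1875)×0.375 = 8.1328 in²; tension across gage: (2.5 − 1×1.1875)×0.375 = 0.49219 in². R_n = min(0.6×70×8.1328, 0.6×50×12.141) + 1.0×70×0.49219 = min(341.58, 364.23) + 34.453 = 376.03 kips. φR_n = 0.75 × 376.03 = 282.0 kips.
Governing: min(318.1, 431.2, 157.5, 282.0) = 157.5 kips → net-section rupture.

157.5 kips (net-section rupture governs)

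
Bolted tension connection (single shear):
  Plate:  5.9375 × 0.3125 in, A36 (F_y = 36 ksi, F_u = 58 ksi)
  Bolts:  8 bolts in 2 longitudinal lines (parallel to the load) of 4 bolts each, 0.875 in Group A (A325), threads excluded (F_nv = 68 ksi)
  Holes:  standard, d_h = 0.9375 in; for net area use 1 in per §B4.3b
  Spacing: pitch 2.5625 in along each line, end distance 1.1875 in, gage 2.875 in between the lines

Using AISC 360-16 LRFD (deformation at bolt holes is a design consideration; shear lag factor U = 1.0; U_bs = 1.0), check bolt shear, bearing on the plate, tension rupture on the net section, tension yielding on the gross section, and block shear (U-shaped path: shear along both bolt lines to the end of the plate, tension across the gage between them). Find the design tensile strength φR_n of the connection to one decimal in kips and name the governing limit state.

53.5 kips (net-section rupture governs)

Bolt shear: A_b = π(0.875)²/4 = 0.60132 in². φR_n = 0.75 × 68 × 0.60132 × 8 × 1 = 245.3 kips.
Bearing (0.3125 in plate, F_u = 58 ksi): end bolts L_c = 1.1875 − 0.9375/2 = 0.71875, R_n = min(1.2×0.71875×0.3125×58, 2.4×0.875×0.3125×58) = 15.633 kips/bolt; interior L_c = 2.5625 − 0.9375 = 1.625, R_n = 35.344 kips/bolt. φR_n = 0.75 × (2×15.633 + 6×35.344) = 182.5 kips.
Tension rupture (net): A_n = (5.9375 − 2×1)×0.3125 = 1.2305 in² (U = 1.0, A_e = A_n). φR_n = 0.75 × 58 × 1.2305 = 53.5 kips.
Tension yield (gross): A_g = 5.9375×0.3125 = 1.8555 in². φR_n = 0.90 × 36 × 1.8555 = 60.1 kips.
Block shear: shear path 2×[1.1875+3×2.5625] = 2×8.875 in, A_gv = 5.5469, A_nv = 2×(8.875 − 3.5×1)×0.3125 = 3.3594 in²; tension across gage: (2.875 − 1×1)×0.3125 = 0.58594 in². R_n = min(0.6×58×3.3594, 0.6×36×5.5469) + 1.0×58×0.58594 = min(116.91, 119.81) + 33.985 = 150.9 kips. φR_n = 0.75 × 150.9 = 113.2 kips.
Governing: min(245.3, 182.5, 53.5, 60.1, 113.2) = 53.5 kips → net-section rupture.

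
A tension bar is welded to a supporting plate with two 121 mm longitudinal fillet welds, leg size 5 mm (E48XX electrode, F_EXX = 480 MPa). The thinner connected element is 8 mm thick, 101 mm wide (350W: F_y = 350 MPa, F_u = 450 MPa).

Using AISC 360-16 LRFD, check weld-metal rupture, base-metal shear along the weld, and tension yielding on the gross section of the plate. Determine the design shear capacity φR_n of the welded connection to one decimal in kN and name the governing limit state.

184.8 kN (weld metal governs)

Weld metal: throat = 0.707×5 = 3.535 mm, L = 2×121 = 242 mm. φR_n = 0.75 × 0.6 × 480 × 3.535 × 242 = 184.8 kN.
Base metal shear (8 mm plate): yield φR_n = 1.0×0.6×350×8×242 = 406.6 kN; rupture φR_n = 0.75×0.6×450×8×242 = 392.0 kN; take 392.0 kN (rupture).
Tension yield (gross): A_g = 101×8 = 808 mm². φR_n = 0.90 × 350 × 808 = 254.5 kN.
Governing: min(184.8, 392.0, 254.5) = 184.8 kN → weld metal.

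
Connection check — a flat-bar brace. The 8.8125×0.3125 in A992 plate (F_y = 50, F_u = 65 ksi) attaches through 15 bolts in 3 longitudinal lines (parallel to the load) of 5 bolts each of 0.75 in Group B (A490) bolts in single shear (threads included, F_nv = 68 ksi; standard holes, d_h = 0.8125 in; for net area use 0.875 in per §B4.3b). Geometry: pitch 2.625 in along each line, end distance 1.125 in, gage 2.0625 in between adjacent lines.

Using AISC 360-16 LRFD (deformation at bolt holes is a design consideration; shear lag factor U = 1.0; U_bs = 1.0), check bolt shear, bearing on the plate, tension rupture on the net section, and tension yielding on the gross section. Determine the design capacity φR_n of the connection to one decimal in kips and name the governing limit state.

Bolt shear: A_b = π(0.75)²/4 = 0.44179 in². φR_n = 0.75 × 68 × 0.44179 × 15 × 1 = 338.0 kips.
Bearing (0.3125 in plate, F_u = 65 ksi): end bolts L_c = 1.125 − 0.8125/2 = 0.71875, R_n = min(1.2×0.71875×0.3125×65, 2.4×0.75×0.3125×65) = 17.52 kips/bolt; interior L_c = 2.625 − 0.8125 = 1.8125, R_n = 36.563 kips/bolt. φR_n = 0.75 × (3×17.52 + 12×36.563) = 368.5 kips.
Tension rupture (net): A_n = (8.8125 − 3×0.875)×0.3125 = 1.9336 in² (U = 1.0, A_e = A_n). φR_n = 0.75 × 65 × 1.9336 = 94.3 kips.
Tension yield (gross): A_g = 8.8125×0.3125 = 2.7539 in². φR_n = 0.90 × 50 × 2.7539 = 123.9 kips.
Governing: min(338.0, 368.5, 94.3, 123.9) = 94.3 kips → net-section rupture.

94.3 kips (net-section rupture governs)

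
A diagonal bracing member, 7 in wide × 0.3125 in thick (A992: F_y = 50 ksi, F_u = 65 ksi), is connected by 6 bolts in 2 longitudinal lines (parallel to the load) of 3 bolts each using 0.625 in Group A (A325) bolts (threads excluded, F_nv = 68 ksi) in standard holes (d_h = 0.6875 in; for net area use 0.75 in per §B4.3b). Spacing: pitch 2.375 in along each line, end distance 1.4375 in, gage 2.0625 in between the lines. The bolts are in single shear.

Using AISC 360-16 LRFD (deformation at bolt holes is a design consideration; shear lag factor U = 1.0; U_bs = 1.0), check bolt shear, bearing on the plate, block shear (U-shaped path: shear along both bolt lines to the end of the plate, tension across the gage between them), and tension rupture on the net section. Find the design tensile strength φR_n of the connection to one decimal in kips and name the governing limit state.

Bolt shear: A_b = π(0.625)²/4 = 0.3068 in². φR_n = 0.75 × 68 × 0.3068 × 6 × 1 = 93.9 kips.
Bearing (0.3125 in plate, F_u = 65 ksi): end bolts L_c = 1.4375 − 0.6875/2 = 1.09375, R_n = min(1.2×1.09375×0.3125×65, 2.4×0.625×0.3125×65) = 26.66 kips/bolt; interior L_c = 2.375 − 0.6875 = 1.6875, R_n = 30.469 kips/bolt. φR_n = 0.75 × (2×26.66 + 4×30.469) = 131.4 kips.
Block shear: shear path 2×[1.4375+2×2.375] = 2×6.1875 in, A_gv = 3.8672, A_nv = 2×(6.1875 − 2.5×0.75)×0.3125 = 2.6953 in²; tension across gage: (2.0625 − 1×0.75)×0.3125 = 0.41016 in². R_n = min(0.6×65×2.6953, 0.6×50×3.8672) + 1.0×65×0.41016 = min(105.12, 116.02) + 26.66 = 131.78 kips. φR_n = 0.75 × 131.78 = 98.8 kips.
Tension rupture (net): A_n = (7 − 2×0.75)×0.3125 = 1.7188 in² (U = 1.0, A_e = A_n). φR_n = 0.75 × 65 × 1.7188 = 83.8 kips.
Governing: min(93.9, 131.4, 98.8, 83.8) = 83.8 kips → net-section rupture.

83.8 kips (net-section rupture governs)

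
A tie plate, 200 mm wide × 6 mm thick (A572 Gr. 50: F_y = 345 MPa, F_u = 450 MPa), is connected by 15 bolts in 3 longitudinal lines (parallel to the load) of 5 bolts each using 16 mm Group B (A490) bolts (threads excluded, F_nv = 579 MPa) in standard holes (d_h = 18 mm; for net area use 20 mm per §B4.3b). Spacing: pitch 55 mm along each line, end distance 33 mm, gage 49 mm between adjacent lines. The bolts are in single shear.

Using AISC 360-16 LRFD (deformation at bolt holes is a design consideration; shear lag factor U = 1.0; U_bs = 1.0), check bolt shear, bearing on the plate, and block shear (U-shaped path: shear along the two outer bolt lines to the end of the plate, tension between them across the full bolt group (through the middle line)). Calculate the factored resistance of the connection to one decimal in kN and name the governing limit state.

513.5 kN (block shear governs)

Bolt shear: A_b = π(16)²/4 = 201.06 mm². φR_n = 0.75 × 579 × 201.06 × 15 × 1 = 1309.7 kN.
Bearing (6 mm plate, F_u = 450 MPa): end bolts L_c = 33 − 18/2 = 24, R_n = min(1.2×24×6×450, 2.4×16×6×450) = 77.76 kN/bolt; interior L_c = 55 − 18 = 37, R_n = 103.68 kN/bolt. φR_n = 0.75 × (3×77.76 + 12×103.68) = 1108.1 kN.
Block shear: shear path 2×[33+4×55] = 2×253 mm, A_gv = 3036, A_nv = 2×(253 − 4.5×20)×6 = 1956 mm²; tension across gage: (98 − 2×20)×6 = 348 mm². R_n = min(0.6×450×1956, 0.6×345×3036) + 1.0×450×348 = min(528.12, 628.45) + 156.6 = 684.72 kN. φR_n = 0.75 × 684.72 = 513.5 kN.
Governing: min(1309.7, 1108.1, 513.5) = 513.5 kN → block shear.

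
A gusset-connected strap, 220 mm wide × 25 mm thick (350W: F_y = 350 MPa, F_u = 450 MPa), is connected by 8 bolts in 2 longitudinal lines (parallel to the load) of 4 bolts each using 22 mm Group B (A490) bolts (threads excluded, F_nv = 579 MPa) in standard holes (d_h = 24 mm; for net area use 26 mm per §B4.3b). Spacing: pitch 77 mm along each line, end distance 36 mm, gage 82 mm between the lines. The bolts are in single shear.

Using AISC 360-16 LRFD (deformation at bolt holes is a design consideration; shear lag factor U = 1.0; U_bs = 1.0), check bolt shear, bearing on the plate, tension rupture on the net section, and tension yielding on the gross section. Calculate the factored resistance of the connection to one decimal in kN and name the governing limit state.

1320.6 kN (bolt shear governs)

Bolt shear: A_b = π(22)²/4 = 380.13 mm². φR_n = 0.75 × 579 × 380.13 × 8 × 1 = 1320.6 kN.
Bearing (25 mm plate, F_u = 450 MPa): end bolts L_c = 36 − 24/2 = 24, R_n = min(1.2×24×25×450, 2.4×22×25×450) = 324 kN/bolt; interior L_c = 77 − 24 = 53, R_n = 594 kN/bolt. φR_n = 0.75 × (2×324 + 6×594) = 3159.0 kN.
Tension rupture (net): A_n = (220 − 2×26)×25 = 4200 mm² (U = 1.0, A_e = A_n). φR_n = 0.75 × 450 × 4200 = 1417.5 kN.
Tension yield (gross): A_g = 220×25 = 5500 mm². φR_n = 0.90 × 350 × 5500 = 1732.5 kN.
Governing: min(1320.6, 3159.0, 1417.5, 1732.5) = 1320.6 kN → bolt shear.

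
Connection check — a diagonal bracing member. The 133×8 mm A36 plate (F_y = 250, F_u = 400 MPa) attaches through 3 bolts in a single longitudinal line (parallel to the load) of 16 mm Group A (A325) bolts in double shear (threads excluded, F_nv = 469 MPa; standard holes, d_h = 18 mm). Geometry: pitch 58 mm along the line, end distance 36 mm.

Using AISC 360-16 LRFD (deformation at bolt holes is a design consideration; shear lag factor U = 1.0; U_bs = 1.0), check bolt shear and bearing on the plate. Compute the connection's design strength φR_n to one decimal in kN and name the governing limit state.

Bolt shear: A_b = π(16)²/4 = 201.06 mm². φR_n = 0.75 × 469 × 201.06 × 3 × 2 = 424.3 kN.
Bearing (8 mm plate, F_u = 400 MPa): end bolts L_c = 36 − 18/2 = 27, R_n = min(1.2×27×8×400, 2.4×16×8×400) = 103.68 kN/bolt; interior L_c = 58 − 18 = 40, R_n = 122.88 kN/bolt. φR_n = 0.75 × (1×103.68 + 2×122.88) = 262.1 kN.
Governing: min(424.3, 262.1) = 262.1 kN → bearing.

262.1 kN (bearing governs)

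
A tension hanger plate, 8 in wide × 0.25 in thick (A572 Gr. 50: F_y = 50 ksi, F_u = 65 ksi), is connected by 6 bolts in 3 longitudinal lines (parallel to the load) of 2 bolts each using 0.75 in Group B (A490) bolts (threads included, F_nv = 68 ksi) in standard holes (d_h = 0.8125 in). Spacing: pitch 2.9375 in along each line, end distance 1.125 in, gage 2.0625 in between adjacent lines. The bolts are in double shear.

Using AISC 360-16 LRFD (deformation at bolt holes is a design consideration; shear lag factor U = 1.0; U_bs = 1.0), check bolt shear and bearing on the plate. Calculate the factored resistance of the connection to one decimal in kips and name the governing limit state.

Bolt shear: A_b = π(0.75)²/4 = 0.44179 in². φR_n = 0.75 × 68 × 0.44179 × 6 × 2 = 270.4 kips.
Bearing (0.25 in plate, F_u = 65 ksi): end bolts L_c = 1.125 − 0.8125/2 = 0.71875, R_n = min(1.2×0.71875×0.25×65, 2.4×0.75×0.25×65) = 14.016 kips/bolt; interior L_c = 2.9375 − 0.8125 = 2.125, R_n = 29.25 kips/bolt. φR_n = 0.75 × (3×14.016 + 3×29.25) = 97.3 kips.
Governing: min(270.4, 97.3) = 97.3 kips → bearing.

97.3 kips (bearing governs)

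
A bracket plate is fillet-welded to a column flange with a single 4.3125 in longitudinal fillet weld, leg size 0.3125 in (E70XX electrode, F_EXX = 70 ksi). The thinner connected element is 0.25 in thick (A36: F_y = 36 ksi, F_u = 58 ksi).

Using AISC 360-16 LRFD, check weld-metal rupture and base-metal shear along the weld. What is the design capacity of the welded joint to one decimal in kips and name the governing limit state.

23.3 kips (base-metal shear governs)

Weld metal: throat = 0.707×0.3125 = 0.22094 in, L = 4.3125 in. φR_n = 0.75 × 0.6 × 70 × 0.22094 × 4.3125 = 30.0 kips.
Base metal shear (0.25 in plate): yield φR_n = 1.0×0.6×36×0.25×4.3125 = 23.3 kips; rupture φR_n = 0.75×0.6×58×0.25×4.3125 = 28.1 kips; take 23.3 kips (yield).
Governing: min(30.0, 23.3) = 23.3 kips → base-metal shear.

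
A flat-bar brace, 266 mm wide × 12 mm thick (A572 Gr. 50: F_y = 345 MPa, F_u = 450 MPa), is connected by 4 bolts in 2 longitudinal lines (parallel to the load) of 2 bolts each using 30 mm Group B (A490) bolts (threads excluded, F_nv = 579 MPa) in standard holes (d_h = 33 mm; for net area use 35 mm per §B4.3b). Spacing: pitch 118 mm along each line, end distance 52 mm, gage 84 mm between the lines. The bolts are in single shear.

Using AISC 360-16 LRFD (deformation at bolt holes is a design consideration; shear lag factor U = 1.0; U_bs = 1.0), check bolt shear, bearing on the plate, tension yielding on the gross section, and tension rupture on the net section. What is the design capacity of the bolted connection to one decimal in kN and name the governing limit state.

793.8 kN (net-section rupture governs)

Bolt shear: A_b = π(30)²/4 = 706.86 mm². φR_n = 0.75 × 579 × 706.86 × 4 × 1 = 1227.8 kN.
Bearing (12 mm plate, F_u = 450 MPa): end bolts L_c = 52 − 33/2 = 35.5, R_n = min(1.2×35.5×12×450, 2.4×30×12×450) = 230.04 kN/bolt; interior L_c = 118 − 33 = 85, R_n = 388.8 kN/bolt. φR_n = 0.75 × (2×230.04 + 2×388.8) = 928.3 kN.
Tension yield (gross): A_g = 266×12 = 3192 mm². φR_n = 0.90 × 345 × 3192 = 991.1 kN.
Tension rupture (net): A_n = (266 − 2×35)×12 = 2352 mm² (U = 1.0, A_e = A_n). φR_n = 0.75 × 450 × 2352 = 793.8 kN.
Governing: min(1227.8, 928.3, 991.1, 793.8) = 793.8 kN → net-section rupture.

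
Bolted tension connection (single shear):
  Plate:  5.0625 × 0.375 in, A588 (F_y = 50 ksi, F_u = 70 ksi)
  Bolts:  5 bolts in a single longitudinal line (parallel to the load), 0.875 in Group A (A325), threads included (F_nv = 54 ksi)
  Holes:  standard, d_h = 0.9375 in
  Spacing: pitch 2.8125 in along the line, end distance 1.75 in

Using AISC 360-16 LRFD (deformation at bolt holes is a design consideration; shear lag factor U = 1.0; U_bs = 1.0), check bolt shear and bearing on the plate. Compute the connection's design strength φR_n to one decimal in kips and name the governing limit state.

121.8 kips (bolt shear governs)

Bolt shear: A_b = π(0.875)²/4 = 0.60132 in². φR_n = 0.75 × 54 × 0.60132 × 5 × 1 = 121.8 kips.
Bearing (0.375 in plate, F_u = 70 ksi): end bolts L_c = 1.75 − 0.9375/2 = 1.28125, R_n = min(1.2×1.28125×0.375×70, 2.4×0.875×0.375×70) = 40.359 kips/bolt; interior L_c = 2.8125 − 0.9375 = 1.875, R_n = 55.125 kips/bolt. φR_n = 0.75 × (1×40.359 + 4×55.125) = 195.6 kips.
Governing: min(121.8, 195.6) = 121.8 kips → bolt shear.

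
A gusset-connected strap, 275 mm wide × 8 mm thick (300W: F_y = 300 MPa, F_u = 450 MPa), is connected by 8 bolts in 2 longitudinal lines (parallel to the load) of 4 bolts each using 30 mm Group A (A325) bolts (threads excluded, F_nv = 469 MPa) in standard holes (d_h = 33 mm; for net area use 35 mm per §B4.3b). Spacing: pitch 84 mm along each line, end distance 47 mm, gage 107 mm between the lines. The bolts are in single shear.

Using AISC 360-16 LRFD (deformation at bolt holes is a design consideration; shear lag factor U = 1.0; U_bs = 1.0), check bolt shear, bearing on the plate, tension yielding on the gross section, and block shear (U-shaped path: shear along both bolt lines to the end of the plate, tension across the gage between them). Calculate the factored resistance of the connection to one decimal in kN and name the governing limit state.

594.0 kN (gross-section yield governs)

Bolt shear: A_b = π(30)²/4 = 706.86 mm². φR_n = 0.75 × 469 × 706.86 × 8 × 1 = 1989.1 kN.
Bearing (8 mm plate, F_u = 450 MPa): end bolts L_c = 47 − 33/2 = 30.5, R_n = min(1.2×30.5×8×450, 2.4×30×8×450) = 131.76 kN/bolt; interior L_c = 84 − 33 = 51, R_n = 220.32 kN/bolt. φR_n = 0.75 × (2×131.76 + 6×220.32) = 1189.1 kN.
Tension yield (gross): A_g = 275×8 = 2200 mm². φR_n = 0.90 × 300 × 2200 = 594.0 kN.
Block shear: shear path 2×[47+3×84] = 2×299 mm, A_gv = 4784, A_nv = 2×(299 − 3.5×35)×8 = 2824 mm²; tension across gage: (107 − 1×35)×8 = 576 mm². R_n = min(0.6×450×2824, 0.6×300×4784) + 1.0×450×576 = min(762.48, 861.12) + 259.2 = 1021.7 kN. φR_n = 0.75 × 1021.7 = 766.3 kN.
Governing: min(1989.1, 1189.1, 594.0, 766.3) = 594.0 kN → gross-section yield.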